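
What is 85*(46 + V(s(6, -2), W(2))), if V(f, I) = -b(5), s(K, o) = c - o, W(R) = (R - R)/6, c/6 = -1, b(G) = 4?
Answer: 3570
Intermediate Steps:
c = -6 (c = 6*(-1) = -6)
W(R) = 0 (W(R) = 0*(⅙) = 0)
s(K, o) = -6 - o
V(f, I) = -4 (V(f, I) = -1*4 = -4)
85*(46 + V(s(6, -2), W(2))) = 85*(46 - 4) = 85*42 = 3570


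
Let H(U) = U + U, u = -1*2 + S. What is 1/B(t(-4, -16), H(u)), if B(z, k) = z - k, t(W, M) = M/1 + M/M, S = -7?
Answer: 1/3 ≈ 0.33333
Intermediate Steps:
t(W, M) = 1 + M (t(W, M) = M*1 + 1 = M + 1 = 1 + M)
u = -9 (u = -1*2 - 7 = -2 - 7 = -9)
H(U) = 2*U
1/B(t(-4, -16), H(u)) = 1/((1 - 16) - 2*(-9)) = 1/(-15 - 1*(-18)) = 1/(-15 + 18) = 1/3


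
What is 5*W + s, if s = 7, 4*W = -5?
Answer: ¾ ≈ 0.75000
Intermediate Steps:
W = -5/4 (W = (¼)*(-5) = -5/4 ≈ -1.2500)
5*W + s = 5*(-5/4) + 7 = -25/4 + 7 = ¾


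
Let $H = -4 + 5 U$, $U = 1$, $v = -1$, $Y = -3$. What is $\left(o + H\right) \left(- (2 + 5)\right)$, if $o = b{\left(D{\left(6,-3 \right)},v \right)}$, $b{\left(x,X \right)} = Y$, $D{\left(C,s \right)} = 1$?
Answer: $14$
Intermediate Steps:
$b{\left(x,X \right)} = -3$
$o = -3$
$H = 1$ ($H = -4 + 5 \cdot 1 = -4 + 5 = 1$)
$\left(o + H\right) \left(- (2 + 5)\right) = \left(-3 + 1\right) \left(- (2 + 5)\right) = - 2 \left(\left(-1\right) 7\right) = \left(-2\right) \left(-7\right) = 14$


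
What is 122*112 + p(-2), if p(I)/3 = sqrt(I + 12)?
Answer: 13664 + 3*sqrt(10) ≈ 13673.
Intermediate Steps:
p(I) = 3*sqrt(12 + I) (p(I) = 3*sqrt(I + 12) = 3*sqrt(12 + I))
122*112 + p(-2) = 122*112 + 3*sqrt(12 - 2) = 13664 + 3*sqrt(10)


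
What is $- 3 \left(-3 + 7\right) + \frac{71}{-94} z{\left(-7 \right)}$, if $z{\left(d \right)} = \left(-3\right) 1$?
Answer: $- \frac{915}{94} \approx -9.734$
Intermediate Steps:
$z{\left(d \right)} = -3$
$- 3 \left(-3 + 7\right) + \frac{71}{-94} z{\left(-7 \right)} = - 3 \left(-3 + 7\right) + \frac{71}{-94} \left(-3\right) = \left(-3\right) 4 + 71 \left(- \frac{1}{94}\right) \left(-3\right) = -12 - - \frac{213}{94} = -12 + \frac{213}{94} = - \frac{915}{94}$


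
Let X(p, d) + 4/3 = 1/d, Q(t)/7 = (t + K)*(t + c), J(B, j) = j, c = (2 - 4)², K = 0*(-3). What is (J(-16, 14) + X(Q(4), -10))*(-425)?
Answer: -32045/6 ≈ -5340.8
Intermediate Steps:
K = 0
c = 4 (c = (-2)² = 4)
Q(t) = 7*t*(4 + t) (Q(t) = 7*((t + 0)*(t + 4)) = 7*(t*(4 + t)) = 7*t*(4 + t))
X(p, d) = -4/3 + 1/d
(J(-16, 14) + X(Q(4), -10))*(-425) = (14 + (-4/3 + 1/(-10)))*(-425) = (14 + (-4/3 - ⅒))*(-425) = (14 - 43/30)*(-425) = (377/30)*(-425) = -32045/6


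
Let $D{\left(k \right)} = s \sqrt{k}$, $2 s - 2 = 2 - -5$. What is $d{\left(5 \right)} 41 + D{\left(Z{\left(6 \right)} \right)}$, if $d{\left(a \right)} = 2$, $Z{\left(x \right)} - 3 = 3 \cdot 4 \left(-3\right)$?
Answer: $82 + \frac{9 i \sqrt{33}}{2} \approx 82.0 + 25.851 i$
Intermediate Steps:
$Z{\left(x \right)} = -33$ ($Z{\left(x \right)} = 3 + 3 \cdot 4 \left(-3\right) = 3 + 12 \left(-3\right) = 3 - 36 = -33$)
$s = \frac{9}{2}$ ($s = 1 + \frac{2 - -5}{2} = 1 + \frac{2 + 5}{2} = 1 + \frac{1}{2} \cdot 7 = 1 + \frac{7}{2} = \frac{9}{2} \approx 4.5$)
$D{\left(k \right)} = \frac{9 \sqrt{k}}{2}$
$d{\left(5 \right)} 41 + D{\left(Z{\left(6 \right)} \right)} = 2 \cdot 41 + \frac{9 \sqrt{-33}}{2} = 82 + \frac{9 i \sqrt{33}}{2}$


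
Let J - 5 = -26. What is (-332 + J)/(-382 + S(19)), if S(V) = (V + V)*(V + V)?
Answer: -353/1062 ≈ -0.33239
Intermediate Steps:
J = -21 (J = 5 - 26 = -21)
S(V) = 4*V**2 (S(V) = (2*V)*(2*V) = 4*V**2)
(-332 + J)/(-382 + S(19)) = (-332 - 21)/(-382 + 4*19**2) = -353/(-382 + 4*361) = -353/(-382 + 1444) = -353/1062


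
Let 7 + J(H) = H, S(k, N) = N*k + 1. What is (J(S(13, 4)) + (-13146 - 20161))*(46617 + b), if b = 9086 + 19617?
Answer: -2505218520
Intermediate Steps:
S(k, N) = 1 + N*k
J(H) = -7 + H
b = 28703
(J(S(13, 4)) + (-13146 - 20161))*(46617 + b) = ((-7 + (1 + 4*13)) + (-13146 - 20161))*(46617 + 28703) = ((-7 + (1 + 52)) - 33307)*75320 = ((-7 + 53) - 33307)*75320 = (46 - 33307)*75320 = -33261*75320 = -2505218520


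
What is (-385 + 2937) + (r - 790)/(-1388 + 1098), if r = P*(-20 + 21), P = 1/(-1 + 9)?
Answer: 5926959/2320 ≈ 2554.7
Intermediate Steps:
P = 1/8 ≈ 0.12500
r = 1/8 (r = (-20 + 21)/8 = (1/8)*1 = 1/8 ≈ 0.12500)
(-385 + 2937) + (r - 790)/(-1388 + 1098) = (-385 + 2937) + (1/8 - 790)/(-1388 + 1098) = 2552 - 6319/8/(-290) = 2552 - 6319/8*(-1/290) = 2552 + 6319/2320 = 5926959/2320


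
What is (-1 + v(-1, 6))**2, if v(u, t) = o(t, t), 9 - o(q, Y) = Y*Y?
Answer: 784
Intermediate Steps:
o(q, Y) = 9 - Y**2 (o(q, Y) = 9 - Y*Y = 9 - Y**2)
v(u, t) = 9 - t**2
(-1 + v(-1, 6))**2 = (-1 + (9 - 1*6**2))**2 = (-1 + (9 - 1*36))**2 = (-1 + (9 - 36))**2 = (-1 - 27)**2 = (-28)**2 = 784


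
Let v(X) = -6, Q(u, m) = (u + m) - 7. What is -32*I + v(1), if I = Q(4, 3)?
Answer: -6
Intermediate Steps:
Q(u, m) = -7 + m + u (Q(u, m) = (m + u) - 7 = -7 + m + u)
I = 0 (I = -7 + 3 + 4 = 0)
-32*I + v(1) = -32*0 - 6 = 0 - 6 = -6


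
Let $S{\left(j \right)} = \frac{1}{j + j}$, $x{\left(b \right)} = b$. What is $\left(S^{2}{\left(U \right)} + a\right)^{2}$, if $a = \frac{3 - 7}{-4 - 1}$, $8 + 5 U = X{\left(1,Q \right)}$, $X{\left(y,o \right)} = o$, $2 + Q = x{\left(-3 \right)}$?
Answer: $\frac{8003241}{11424400} \approx 0.70054$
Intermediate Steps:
$Q = -5$ ($Q = -2 - 3 = -5$)
$U = - \frac{13}{5}$ ($U = - \frac{8}{5} + \frac{1}{5} \left(-5\right) = - \frac{8}{5} - 1 = - \frac{13}{5} \approx -2.6$)
$a = \frac{4}{5}$ ($a = - \frac{4}{-5} = \left(-4\right) \left(- \frac{1}{5}\right) = \frac{4}{5} \approx 0.8$)
$S{\left(j \right)} = \frac{1}{2 j}$
$\left(S^{2}{\left(U \right)} + a\right)^{2} = \left(\left(\frac{1}{2 \left(- \frac{13}{5}\right)}\right)^{2} + \frac{4}{5}\right)^{2} = \left(\left(\frac{1}{2} \left(- \frac{5}{13}\right)\right)^{2} + \frac{4}{5}\right)^{2} = \left(\left(- \frac{5}{26}\right)^{2} + \frac{4}{5}\right)^{2} = \left(\frac{25}{676} + \frac{4}{5}\right)^{2} = \left(\frac{2829}{3380}\right)^{2} = \frac{8003241}{11424400}$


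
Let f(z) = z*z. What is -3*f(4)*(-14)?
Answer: 672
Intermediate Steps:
f(z) = z**2
-3*f(4)*(-14) = -3*4**2*(-14) = -3*16*(-14) = -48*(-14) = 672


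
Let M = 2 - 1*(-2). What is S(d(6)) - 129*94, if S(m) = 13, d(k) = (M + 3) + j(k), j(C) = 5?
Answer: -12113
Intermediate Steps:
M = 4 (M = 2 + 2 = 4)
d(k) = 12 (d(k) = (4 + 3) + 5 = 7 + 5 = 12)
S(d(6)) - 129*94 = 13 - 129*94 = 13 - 12126 = -12113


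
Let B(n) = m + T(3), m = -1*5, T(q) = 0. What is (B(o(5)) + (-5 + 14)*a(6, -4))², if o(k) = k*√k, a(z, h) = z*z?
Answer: 101761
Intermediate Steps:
a(z, h) = z²
m = -5
o(k) = k^(3/2)
B(n) = -5 (B(n) = -5 + 0 = -5)
(B(o(5)) + (-5 + 14)*a(6, -4))² = (-5 + (-5 + 14)*6²)² = (-5 + 9*36)² = (-5 + 324)² = 319² = 101761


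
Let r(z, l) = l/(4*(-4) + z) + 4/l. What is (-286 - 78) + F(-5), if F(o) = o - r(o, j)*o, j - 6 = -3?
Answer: -7624/21 ≈ -363.05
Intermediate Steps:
j = 3 (j = 6 - 3 = 3)
r(z, l) = 4/l + l/(-16 + z) (r(z, l) = l/(-16 + z) + 4/l = 4/l + l/(-16 + z))
F(o) = o - o*(-55 + 4*o)/(3*(-16 + o)) (F(o) = o - (-64 + 3² + 4*o)/(3*(-16 + o))*o = o - (-64 + 9 + 4*o)/(3*(-16 + o))*o = o - (-55 + 4*o)/(3*(-16 + o))*o = o - o*(-55 + 4*o)/(3*(-16 + o)))
(-286 - 78) + F(-5) = (-286 - 78) + (⅓)*(-5)*(7 - 1*(-5))/(-16 - 5) = -364 + (⅓)*(-5)*(7 + 5)/(-21) = -364 + (⅓)*(-5)*(-1/21)*12 = -364 + 20/21 = -7624/21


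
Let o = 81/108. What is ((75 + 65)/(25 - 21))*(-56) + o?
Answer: -7837/4 ≈ -1959.3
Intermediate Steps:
o = 3/4 (o = 81*(1/108) = 3/4 ≈ 0.75000)
((75 + 65)/(25 - 21))*(-56) + o = ((75 + 65)/(25 - 21))*(-56) + 3/4 = (140/4)*(-56) + 3/4 = (140*(1/4))*(-56) + 3/4 = 35*(-56) + 3/4 = -1960 + 3/4 = -7837/4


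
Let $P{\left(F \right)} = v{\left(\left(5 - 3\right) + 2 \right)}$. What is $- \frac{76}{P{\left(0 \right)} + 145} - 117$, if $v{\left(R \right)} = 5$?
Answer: $- \frac{8813}{75} \approx -117.51$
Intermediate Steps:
$P{\left(F \right)} = 5$
$- \frac{76}{P{\left(0 \right)} + 145} - 117 = - \frac{76}{5 + 145} - 117 = - \frac{76}{150} - 117 = \left(-76\right) \frac{1}{150} - 117 = - \frac{38}{75} - 117 = - \frac{8813}{75}$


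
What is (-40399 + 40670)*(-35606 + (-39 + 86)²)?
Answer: -9050587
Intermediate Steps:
(-40399 + 40670)*(-35606 + (-39 + 86)²) = 271*(-35606 + 47²) = 271*(-35606 + 2209) = 271*(-33397) = -9050587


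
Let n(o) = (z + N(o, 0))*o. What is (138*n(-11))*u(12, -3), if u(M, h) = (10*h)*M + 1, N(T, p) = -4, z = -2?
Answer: -3269772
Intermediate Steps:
n(o) = -6*o (n(o) = (-2 - 4)*o = -6*o)
u(M, h) = 1 + 10*M*h (u(M, h) = 10*M*h + 1 = 1 + 10*M*h)
(138*n(-11))*u(12, -3) = (138*(-6*(-11)))*(1 + 10*12*(-3)) = (138*66)*(1 - 360) = 9108*(-359) = -3269772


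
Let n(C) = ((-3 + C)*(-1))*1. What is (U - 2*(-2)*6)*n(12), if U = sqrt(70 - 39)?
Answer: -216 - 9*sqrt(31) ≈ -266.11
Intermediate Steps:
U = sqrt(31) ≈ 5.5678
n(C) = 3 - C (n(C) = (3 - C)*1 = 3 - C)
(U - 2*(-2)*6)*n(12) = (sqrt(31) - 2*(-2)*6)*(3 - 1*12) = (sqrt(31) + 4*6)*(3 - 12) = (sqrt(31) + 24)*(-9) = (24 + sqrt(31))*(-9) = -216 - 9*sqrt(31)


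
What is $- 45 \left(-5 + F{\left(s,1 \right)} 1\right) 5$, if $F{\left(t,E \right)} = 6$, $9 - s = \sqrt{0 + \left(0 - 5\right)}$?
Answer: $-225$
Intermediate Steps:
$s = 9 - i \sqrt{5}$ ($s = 9 - \sqrt{0 + \left(0 - 5\right)} = 9 - \sqrt{0 - 5} = 9 - \sqrt{-5} = 9 - i \sqrt{5} \approx 9.0 - 2.2361 i$)
$- 45 \left(-5 + F{\left(s,1 \right)} 1\right) 5 = - 45 \left(-5 + 6 \cdot 1\right) 5 = - 45 \left(-5 + 6\right) 5 = \left(-45\right) 1 \cdot 5 = \left(-45\right) 5 = -225$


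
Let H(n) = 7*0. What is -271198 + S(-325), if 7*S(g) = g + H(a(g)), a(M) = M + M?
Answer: -1898711/7 ≈ -2.7124e+5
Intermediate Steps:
a(M) = 2*M
H(n) = 0
S(g) = g/7 (S(g) = (g + 0)/7 = g/7)
-271198 + S(-325) = -271198 + (1/7)*(-325) = -271198 - 325/7 = -1898711/7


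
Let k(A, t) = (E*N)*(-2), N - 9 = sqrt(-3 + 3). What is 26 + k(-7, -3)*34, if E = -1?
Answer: 638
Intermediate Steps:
N = 9 (N = 9 + sqrt(-3 + 3) = 9 + sqrt(0) = 9 + 0 = 9)
k(A, t) = 18 (k(A, t) = -1*9*(-2) = -9*(-2) = 18)
26 + k(-7, -3)*34 = 26 + 18*34 = 26 + 612 = 638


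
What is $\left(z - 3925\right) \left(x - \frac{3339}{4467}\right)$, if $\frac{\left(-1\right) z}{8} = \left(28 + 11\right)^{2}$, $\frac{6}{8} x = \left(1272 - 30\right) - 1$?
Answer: $- \frac{118896001301}{4467} \approx -2.6617 \cdot 10^{7}$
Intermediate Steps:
$x = \frac{4964}{3}$ ($x = \frac{4 \left(\left(1272 - 30\right) - 1\right)}{3} = \frac{4 \left(1242 - 1\right)}{3} = \frac{4}{3} \cdot 1241 = \frac{4964}{3} \approx 1654.7$)
$z = -12168$ ($z = - 8 \left(28 + 11\right)^{2} = - 8 \cdot 39^{2} = \left(-8\right) 1521 = -12168$)
$\left(z - 3925\right) \left(x - \frac{3339}{4467}\right) = \left(-12168 - 3925\right) \left(\frac{4964}{3} - \frac{3339}{4467}\right) = - 16093 \left(\frac{4964}{3} - \frac{1113}{1489}\right) = \left(-16093\right) \frac{7388057}{4467} = - \frac{118896001301}{4467}$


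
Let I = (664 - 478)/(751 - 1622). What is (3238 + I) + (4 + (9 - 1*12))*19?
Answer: 2836661/871 ≈ 3256.8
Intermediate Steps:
I = -186/871 (I = 186/(-871) = 186*(-1/871) = -186/871 ≈ -0.21355)
(3238 + I) + (4 + (9 - 1*12))*19 = (3238 - 186/871) + (4 + (9 - 1*12))*19 = 2820112/871 + (4 + (9 - 12))*19 = 2820112/871 + (4 - 3)*19 = 2820112/871 + 1*19 = 2820112/871 + 19 = 2836661/871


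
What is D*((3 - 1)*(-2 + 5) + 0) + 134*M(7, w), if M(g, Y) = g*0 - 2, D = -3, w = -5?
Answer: -286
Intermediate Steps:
M(g, Y) = -2 (M(g, Y) = 0 - 2 = -2)
D*((3 - 1)*(-2 + 5) + 0) + 134*M(7, w) = -3*((3 - 1)*(-2 + 5) + 0) + 134*(-2) = -3*(2*3 + 0) - 268 = -3*(6 + 0) - 268 = -3*6 - 268 = -18 - 268 = -286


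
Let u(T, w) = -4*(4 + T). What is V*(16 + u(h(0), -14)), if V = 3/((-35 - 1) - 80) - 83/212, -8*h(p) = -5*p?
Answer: 0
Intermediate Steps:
h(p) = 5*p/8 (h(p) = -(-5)*p/8 = 5*p/8)
u(T, w) = -16 - 4*T
V = -1283/3074 (V = 3/(-36 - 80) - 83*1/212 = 3/(-116) - 83/212 = 3*(-1/116) - 83/212 = -3/116 - 83/212 = -1283/3074 ≈ -0.41737)
V*(16 + u(h(0), -14)) = -1283*(16 + (-16 - 5*0/2))/3074 = -1283*(16 + (-16 - 4*0))/3074 = -1283*(16 + (-16 + 0))/3074 = -1283*(16 - 16)/3074 = -1283/3074*0 = 0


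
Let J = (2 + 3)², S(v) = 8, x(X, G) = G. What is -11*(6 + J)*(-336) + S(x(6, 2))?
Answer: 114584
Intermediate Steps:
J = 25 (J = 5² = 25)
-11*(6 + J)*(-336) + S(x(6, 2)) = -11*(6 + 25)*(-336) + 8 = -11*31*(-336) + 8 = -341*(-336) + 8 = 114576 + 8 = 114584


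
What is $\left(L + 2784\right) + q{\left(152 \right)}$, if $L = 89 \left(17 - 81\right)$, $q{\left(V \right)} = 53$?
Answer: $-2859$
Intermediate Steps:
$L = -5696$ ($L = 89 \left(-64\right) = -5696$)
$\left(L + 2784\right) + q{\left(152 \right)} = \left(-5696 + 2784\right) + 53 = -2912 + 53 = -2859$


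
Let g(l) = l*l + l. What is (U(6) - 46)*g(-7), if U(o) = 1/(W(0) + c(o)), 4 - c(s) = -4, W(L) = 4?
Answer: -3857/2 ≈ -1928.5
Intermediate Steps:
c(s) = 8 (c(s) = 4 - 1*(-4) = 4 + 4 = 8)
U(o) = 1/12 (U(o) = 1/(4 + 8) = 1/12)
g(l) = l + l² (g(l) = l² + l = l + l²)
(U(6) - 46)*g(-7) = (1/12 - 46)*(-7*(1 - 7)) = -(-3857)*(-6)/12 = -551/12*42 = -3857/2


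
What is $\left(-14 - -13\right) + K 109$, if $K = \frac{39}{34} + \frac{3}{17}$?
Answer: $\frac{4871}{34} \approx 143.26$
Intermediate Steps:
$K = \frac{45}{34}$ ($K = 39 \cdot \frac{1}{34} + 3 \cdot \frac{1}{17} = \frac{39}{34} + \frac{3}{17} = \frac{45}{34} \approx 1.3235$)
$\left(-14 - -13\right) + K 109 = \left(-14 - -13\right) + \frac{45}{34} \cdot 109 = \left(-14 + 13\right) + \frac{4905}{34} = -1 + \frac{4905}{34} = \frac{4871}{34}$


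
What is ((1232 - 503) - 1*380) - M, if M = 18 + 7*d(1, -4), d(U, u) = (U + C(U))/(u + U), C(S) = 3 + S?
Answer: 1028/3 ≈ 342.67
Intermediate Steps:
d(U, u) = (3 + 2*U)/(U + u) (d(U, u) = (U + (3 + U))/(u + U) = (3 + 2*U)/(U + u))
M = 19/3 (M = 18 + 7*((3 + 2*1)/(1 - 4)) = 18 + 7*((3 + 2)/(-3)) = 18 + 7*(-⅓*5) = 18 + 7*(-5/3) = 18 - 35/3 = 19/3 ≈ 6.3333)
((1232 - 503) - 1*380) - M = ((1232 - 503) - 1*380) - 1*19/3 = (729 - 380) - 19/3 = 349 - 19/3 = 1028/3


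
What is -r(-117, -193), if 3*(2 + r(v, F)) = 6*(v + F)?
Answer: 622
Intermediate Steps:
r(v, F) = -2 + 2*F + 2*v (r(v, F) = -2 + (6*(v + F))/3 = -2 + (6*(F + v))/3 = -2 + (6*F + 6*v)/3 = -2 + (2*F + 2*v) = -2 + 2*F + 2*v)
-r(-117, -193) = -(-2 + 2*(-193) + 2*(-117)) = -(-2 - 386 - 234) = -1*(-622) = 622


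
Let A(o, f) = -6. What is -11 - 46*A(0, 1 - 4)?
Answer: 265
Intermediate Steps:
-11 - 46*A(0, 1 - 4) = -11 - 46*(-6) = -11 + 276 = 265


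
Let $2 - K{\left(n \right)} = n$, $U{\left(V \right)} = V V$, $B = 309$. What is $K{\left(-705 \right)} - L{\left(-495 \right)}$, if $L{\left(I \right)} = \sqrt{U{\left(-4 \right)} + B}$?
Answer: $707 - 5 \sqrt{13} \approx 688.97$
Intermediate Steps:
$U{\left(V \right)} = V^{2}$
$K{\left(n \right)} = 2 - n$
$L{\left(I \right)} = 5 \sqrt{13}$ ($L{\left(I \right)} = \sqrt{\left(-4\right)^{2} + 309} = \sqrt{16 + 309} = \sqrt{325} = 5 \sqrt{13}$)
$K{\left(-705 \right)} - L{\left(-495 \right)} = \left(2 - -705\right) - 5 \sqrt{13} = \left(2 + 705\right) - 5 \sqrt{13} = 707 - 5 \sqrt{13}$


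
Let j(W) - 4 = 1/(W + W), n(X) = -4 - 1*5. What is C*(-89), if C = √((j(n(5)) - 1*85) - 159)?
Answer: -89*I*√8642/6 ≈ -1378.9*I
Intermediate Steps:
n(X) = -9 (n(X) = -4 - 5 = -9)
j(W) = 4 + 1/(2*W) (j(W) = 4 + 1/(W + W) = 4 + 1/(2*W))
C = I*√8642/6 (C = √(((4 + (½)/(-9)) - 1*85) - 159) = √(((4 + (½)*(-⅑)) - 85) - 159) = √(((4 - 1/18) - 85) - 159) = √((71/18 - 85) - 159) = √(-1459/18 - 159) = √(-4321/18) = I*√8642/6 ≈ 15.494*I)
C*(-89) = (I*√8642/6)*(-89) = -89*I*√8642/6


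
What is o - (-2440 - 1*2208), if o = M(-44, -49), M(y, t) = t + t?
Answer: 4550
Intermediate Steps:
M(y, t) = 2*t
o = -98 (o = 2*(-49) = -98)
o - (-2440 - 1*2208) = -98 - (-2440 - 1*2208) = -98 - (-2440 - 2208) = -98 - 1*(-4648) = -98 + 4648 = 4550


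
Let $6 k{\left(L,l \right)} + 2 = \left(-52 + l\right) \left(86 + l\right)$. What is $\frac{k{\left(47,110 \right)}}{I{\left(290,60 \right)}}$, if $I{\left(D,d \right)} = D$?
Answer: $\frac{5683}{870} \approx 6.5322$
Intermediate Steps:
$k{\left(L,l \right)} = - \frac{1}{3} + \frac{\left(-52 + l\right) \left(86 + l\right)}{6}$
$\frac{k{\left(47,110 \right)}}{I{\left(290,60 \right)}} = \frac{- \frac{2237}{3} + \frac{110^{2}}{6} + \frac{17}{3} \cdot 110}{290} = \left(- \frac{2237}{3} + \frac{1}{6} \cdot 12100 + \frac{1870}{3}\right) \frac{1}{290} = \left(- \frac{2237}{3} + \frac{6050}{3} + \frac{1870}{3}\right) \frac{1}{290} = \frac{5683}{3} \cdot \frac{1}{290} = \frac{5683}{870}$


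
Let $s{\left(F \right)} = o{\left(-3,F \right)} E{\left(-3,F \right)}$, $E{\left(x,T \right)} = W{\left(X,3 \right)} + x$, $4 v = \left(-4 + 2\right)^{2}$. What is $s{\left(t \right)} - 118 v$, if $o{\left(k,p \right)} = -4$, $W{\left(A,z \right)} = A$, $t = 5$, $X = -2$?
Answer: $-98$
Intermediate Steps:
$v = 1$ ($v = \frac{\left(-4 + 2\right)^{2}}{4} = \frac{\left(-2\right)^{2}}{4} = \frac{1}{4} \cdot 4 = 1$)
$E{\left(x,T \right)} = -2 + x$
$s{\left(F \right)} = 20$ ($s{\left(F \right)} = - 4 \left(-2 - 3\right) = \left(-4\right) \left(-5\right) = 20$)
$s{\left(t \right)} - 118 v = 20 - 118 = -98$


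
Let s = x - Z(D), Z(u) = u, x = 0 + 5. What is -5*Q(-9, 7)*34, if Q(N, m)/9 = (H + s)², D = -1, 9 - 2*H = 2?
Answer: -276165/2 ≈ -1.3808e+5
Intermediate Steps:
H = 7/2 (H = 9/2 - ½*2 = 9/2 - 1 = 7/2 ≈ 3.5000)
x = 5
s = 6 (s = 5 - 1*(-1) = 5 + 1 = 6)
Q(N, m) = 3249/4 (Q(N, m) = 9*(7/2 + 6)² = 9*(19/2)² = 9*(361/4) = 3249/4)
-5*Q(-9, 7)*34 = -5*3249/4*34 = -16245/4*34 = -276165/2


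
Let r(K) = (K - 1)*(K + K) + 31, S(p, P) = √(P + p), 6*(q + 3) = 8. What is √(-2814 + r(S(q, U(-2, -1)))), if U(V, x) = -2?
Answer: √(-25113 - 6*I*√33)/3 ≈ 0.03625 - 52.824*I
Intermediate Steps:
q = -5/3 (q = -3 + (⅙)*8 = -3 + 4/3 = -5/3 ≈ -1.6667)
r(K) = 31 + 2*K*(-1 + K) (r(K) = (-1 + K)*(2*K) + 31 = 2*K*(-1 + K) + 31 = 31 + 2*K*(-1 + K))
√(-2814 + r(S(q, U(-2, -1)))) = √(-2814 + (31 - 2*√(-2 - 5/3) + 2*(√(-2 - 5/3))²)) = √(-2814 + (31 - 2*I*√33/3 + 2*(√(-11/3))²)) = √(-2814 + (31 - 2*I*√33/3 + 2*(I*√33/3)²)) = √(-2814 + (31 - 2*I*√33/3 + 2*(-11/3))) = √(-2814 + (31 - 2*I*√33/3 - 22/3)) = √(-2814 + (71/3 - 2*I*√33/3)) = √(-8371/3 - 2*I*√33/3)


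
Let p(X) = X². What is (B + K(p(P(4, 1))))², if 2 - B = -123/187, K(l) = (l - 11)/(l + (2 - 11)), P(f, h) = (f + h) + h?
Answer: 327392836/25492401 ≈ 12.843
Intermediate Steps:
P(f, h) = f + 2*h
K(l) = (-11 + l)/(-9 + l) (K(l) = (-11 + l)/(l - 9) = (-11 + l)/(-9 + l))
B = 497/187 (B = 2 - (-123)/187 = 2 - 1*(-123/187) = 2 + 123/187 = 497/187 ≈ 2.6578)
(B + K(p(P(4, 1))))² = (497/187 + (-11 + (4 + 2*1)²)/(-9 + (4 + 2*1)²))² = (497/187 + (-11 + (4 + 2)²)/(-9 + (4 + 2)²))² = (497/187 + (-11 + 6²)/(-9 + 6²))² = (497/187 + (-11 + 36)/(-9 + 36))² = (497/187 + 25/27)² = (18094/5049)² = 327392836/25492401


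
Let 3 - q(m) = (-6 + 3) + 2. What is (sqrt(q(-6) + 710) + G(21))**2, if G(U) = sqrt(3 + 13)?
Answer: (4 + sqrt(714))**2 ≈ 943.77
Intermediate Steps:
q(m) = 4 (q(m) = 3 - ((-6 + 3) + 2) = 3 - (-3 + 2) = 3 - 1*(-1) = 3 + 1 = 4)
G(U) = 4 (G(U) = sqrt(16) = 4)
(sqrt(q(-6) + 710) + G(21))**2 = (sqrt(4 + 710) + 4)**2 = (sqrt(714) + 4)**2 = (4 + sqrt(714))**2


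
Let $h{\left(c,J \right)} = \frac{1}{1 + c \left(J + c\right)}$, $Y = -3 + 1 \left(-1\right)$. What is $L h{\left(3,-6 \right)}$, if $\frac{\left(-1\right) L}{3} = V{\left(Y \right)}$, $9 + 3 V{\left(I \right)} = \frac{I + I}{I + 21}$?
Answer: $- \frac{161}{136} \approx -1.1838$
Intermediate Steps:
$Y = -4$ ($Y = -3 - 1 = -4$)
$V{\left(I \right)} = -3 + \frac{2 I}{3 \left(21 + I\right)}$ ($V{\left(I \right)} = -3 + \frac{\left(I + I\right) \frac{1}{I + 21}}{3} = -3 + \frac{2 I \frac{1}{21 + I}}{3} = -3 + \frac{2 I}{3 \left(21 + I\right)}$)
$L = \frac{161}{17}$ ($L = - 3 \frac{7 \left(-27 - -4\right)}{3 \left(21 - 4\right)} = - 3 \frac{7 \left(-27 + 4\right)}{3 \cdot 17} = - 3 \cdot \frac{7}{3} \cdot \frac{1}{17} \left(-23\right) = \left(-3\right) \left(- \frac{161}{51}\right) = \frac{161}{17} \approx 9.4706$)
$L h{\left(3,-6 \right)} = \frac{161}{17 \left(1 + 3^{2} - 18\right)} = \frac{161}{17 \left(1 + 9 - 18\right)} = \frac{161}{17 \left(-8\right)} = \frac{161}{17} \left(- \frac{1}{8}\right) = - \frac{161}{136}$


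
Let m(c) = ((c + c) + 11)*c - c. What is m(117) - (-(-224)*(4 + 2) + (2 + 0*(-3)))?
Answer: 27202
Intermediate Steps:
m(c) = -c + c*(11 + 2*c) (m(c) = (2*c + 11)*c - c = (11 + 2*c)*c - c = c*(11 + 2*c) - c = -c + c*(11 + 2*c))
m(117) - (-(-224)*(4 + 2) + (2 + 0*(-3))) = 2*117*(5 + 117) - (-(-224)*(4 + 2) + (2 + 0*(-3))) = 2*117*122 - (-(-224)*6 + (2 + 0)) = 28548 - (-56*(-24) + 2) = 28548 - (1344 + 2) = 28548 - 1*1346 = 28548 - 1346 = 27202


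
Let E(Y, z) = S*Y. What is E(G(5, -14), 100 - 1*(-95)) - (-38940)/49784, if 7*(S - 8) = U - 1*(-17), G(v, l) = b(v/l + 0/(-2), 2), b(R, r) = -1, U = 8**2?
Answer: -233851/12446 ≈ -18.789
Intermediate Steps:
U = 64
G(v, l) = -1
S = 137/7 (S = 8 + (64 - 1*(-17))/7 = 8 + (64 + 17)/7 = 8 + (1/7)*81 = 8 + 81/7 = 137/7 ≈ 19.571)
E(Y, z) = 137*Y/7
E(G(5, -14), 100 - 1*(-95)) - (-38940)/49784 = (137/7)*(-1) - (-38940)/49784 = -137/7 - (-38940)/49784 = -137/7 - 1*(-9735/12446) = -137/7 + 9735/12446 = -233851/12446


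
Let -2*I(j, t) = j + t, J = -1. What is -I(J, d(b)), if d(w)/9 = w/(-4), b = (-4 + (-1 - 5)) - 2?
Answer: 13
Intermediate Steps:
b = -12 (b = (-4 - 6) - 2 = -10 - 2 = -12)
d(w) = -9*w/4 (d(w) = 9*(w/(-4)) = 9*(w*(-¼)) = 9*(-w/4) = -9*w/4)
I(j, t) = -j/2 - t/2 (I(j, t) = -(j + t)/2 = -j/2 - t/2)
-I(J, d(b)) = -(-½*(-1) - (-9)*(-12)/8) = -(½ - ½*27) = -(½ - 27/2) = -1*(-13) = 13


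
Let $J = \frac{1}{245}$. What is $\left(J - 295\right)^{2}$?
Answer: $\frac{5223531076}{60025} \approx 87023.0$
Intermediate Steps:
$J = \frac{1}{245} \approx 0.0040816$
$\left(J - 295\right)^{2} = \left(\frac{1}{245} - 295\right)^{2} = \left(- \frac{72274}{245}\right)^{2} = \frac{5223531076}{60025}$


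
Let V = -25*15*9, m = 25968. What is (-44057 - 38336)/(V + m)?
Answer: -82393/22593 ≈ -3.6468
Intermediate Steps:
V = -3375 (V = -375*9 = -3375)
(-44057 - 38336)/(V + m) = (-44057 - 38336)/(-3375 + 25968) = -82393/22593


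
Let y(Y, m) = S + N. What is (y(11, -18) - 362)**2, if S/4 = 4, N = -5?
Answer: 123201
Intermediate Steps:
S = 16 (S = 4*4 = 16)
y(Y, m) = 11 (y(Y, m) = 16 - 5 = 11)
(y(11, -18) - 362)**2 = (11 - 362)**2 = (-351)**2 = 123201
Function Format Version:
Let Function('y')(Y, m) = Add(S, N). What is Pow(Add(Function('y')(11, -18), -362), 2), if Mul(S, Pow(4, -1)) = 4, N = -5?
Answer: 123201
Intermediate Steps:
S = 16 (S = Mul(4, 4) = 16)
Function('y')(Y, m) = 11 (Function('y')(Y, m) = Add(16, -5) = 11)
Pow(Add(Function('y')(11, -18), -362), 2) = Pow(Add(11, -362), 2) = Pow(-351, 2) = 123201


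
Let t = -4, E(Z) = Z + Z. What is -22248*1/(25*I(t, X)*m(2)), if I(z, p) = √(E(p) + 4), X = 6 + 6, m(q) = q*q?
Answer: -2781*√7/175 ≈ -42.045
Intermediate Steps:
E(Z) = 2*Z
m(q) = q²
X = 12
I(z, p) = √(4 + 2*p) (I(z, p) = √(2*p + 4) = √(4 + 2*p))
-22248*1/(25*I(t, X)*m(2)) = -22248*1/(100*√(4 + 2*12)) = -22248*1/(100*√(4 + 24)) = -22248*√7/1400 = -2781*√7/175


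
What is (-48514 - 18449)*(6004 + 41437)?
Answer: -3176791683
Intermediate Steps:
(-48514 - 18449)*(6004 + 41437) = -66963*47441 = -3176791683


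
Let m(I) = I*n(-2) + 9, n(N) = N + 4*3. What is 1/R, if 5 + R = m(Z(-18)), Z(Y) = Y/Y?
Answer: 1/14 ≈ 0.071429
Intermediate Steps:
n(N) = 12 + N (n(N) = N + 12 = 12 + N)
Z(Y) = 1
m(I) = 9 + 10*I (m(I) = I*(12 - 2) + 9 = I*10 + 9 = 10*I + 9 = 9 + 10*I)
R = 14 (R = -5 + (9 + 10*1) = -5 + (9 + 10) = -5 + 19 = 14)
1/R = 1/14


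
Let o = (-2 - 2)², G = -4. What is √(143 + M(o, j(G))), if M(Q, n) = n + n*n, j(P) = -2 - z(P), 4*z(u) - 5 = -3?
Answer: √587/2 ≈ 12.114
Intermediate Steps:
z(u) = ½ (z(u) = 5/4 + (¼)*(-3) = 5/4 - ¾ = ½)
j(P) = -5/2 (j(P) = -2 - 1*½ = -2 - ½ = -5/2)
o = 16 (o = (-4)² = 16)
M(Q, n) = n + n²
√(143 + M(o, j(G))) = √(143 - 5*(1 - 5/2)/2) = √(143 - 5/2*(-3/2)) = √(143 + 15/4) = √(587/4) = √587/2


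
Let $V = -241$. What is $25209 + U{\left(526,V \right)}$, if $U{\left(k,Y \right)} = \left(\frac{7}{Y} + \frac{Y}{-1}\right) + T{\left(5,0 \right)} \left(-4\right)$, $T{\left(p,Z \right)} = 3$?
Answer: $\frac{6130551}{241} \approx 25438.0$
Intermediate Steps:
$U{\left(k,Y \right)} = -12 - Y + \frac{7}{Y}$ ($U{\left(k,Y \right)} = \left(\frac{7}{Y} + \frac{Y}{-1}\right) + 3 \left(-4\right) = \left(\frac{7}{Y} + Y \left(-1\right)\right) - 12 = \left(\frac{7}{Y} - Y\right) - 12 = \left(- Y + \frac{7}{Y}\right) - 12 = -12 - Y + \frac{7}{Y}$)
$25209 + U{\left(526,V \right)} = 25209 - \left(-229 + \frac{7}{241}\right) = 25209 + \left(-12 + 241 + 7 \left(- \frac{1}{241}\right)\right) = 25209 - - \frac{55182}{241} = 25209 + \frac{55182}{241} = \frac{6130551}{241}$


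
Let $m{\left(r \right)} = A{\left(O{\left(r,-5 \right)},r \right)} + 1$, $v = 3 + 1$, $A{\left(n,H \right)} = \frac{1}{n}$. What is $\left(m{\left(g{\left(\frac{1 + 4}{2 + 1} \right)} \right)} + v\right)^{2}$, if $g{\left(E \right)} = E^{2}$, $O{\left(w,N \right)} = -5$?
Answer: $\frac{576}{25} \approx 23.04$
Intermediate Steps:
$v = 4$
$m{\left(r \right)} = \frac{4}{5}$ ($m{\left(r \right)} = \frac{1}{-5} + 1 = - \frac{1}{5} + 1 = \frac{4}{5}$)
$\left(m{\left(g{\left(\frac{1 + 4}{2 + 1} \right)} \right)} + v\right)^{2} = \left(\frac{4}{5} + 4\right)^{2} = \left(\frac{24}{5}\right)^{2} = \frac{576}{25}$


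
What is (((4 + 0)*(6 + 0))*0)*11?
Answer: 0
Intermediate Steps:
(((4 + 0)*(6 + 0))*0)*11 = ((4*6)*0)*11 = (24*0)*11 = 0*11 = 0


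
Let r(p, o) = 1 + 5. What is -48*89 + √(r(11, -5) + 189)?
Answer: -4272 + √195 ≈ -4258.0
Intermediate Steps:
r(p, o) = 6
-48*89 + √(r(11, -5) + 189) = -48*89 + √(6 + 189) = -4272 + √195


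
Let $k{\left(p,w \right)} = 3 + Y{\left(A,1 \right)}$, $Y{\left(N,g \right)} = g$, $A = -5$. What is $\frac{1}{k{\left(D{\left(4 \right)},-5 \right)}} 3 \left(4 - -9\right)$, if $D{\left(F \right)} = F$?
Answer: $\frac{39}{4} \approx 9.75$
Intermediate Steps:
$k{\left(p,w \right)} = 4$ ($k{\left(p,w \right)} = 3 + 1 = 4$)
$\frac{1}{k{\left(D{\left(4 \right)},-5 \right)}} 3 \left(4 - -9\right) = \frac{1}{4} \cdot 3 \left(4 - -9\right) = \frac{1}{4} \cdot 3 \left(4 + 9\right) = \frac{3}{4} \cdot 13 = \frac{39}{4}$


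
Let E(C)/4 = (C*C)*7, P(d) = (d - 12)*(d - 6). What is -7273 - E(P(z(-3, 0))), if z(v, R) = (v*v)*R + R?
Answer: -152425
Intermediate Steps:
z(v, R) = R + R*v² (z(v, R) = v²*R + R = R*v² + R = R + R*v²)
P(d) = (-12 + d)*(-6 + d)
E(C) = 28*C² (E(C) = 4*((C*C)*7) = 4*(C²*7) = 4*(7*C²) = 28*C²)
-7273 - E(P(z(-3, 0))) = -7273 - 28*(72 + (0*(1 + (-3)²))² - 0*(1 + (-3)²))² = -7273 - 28*(72 + (0*(1 + 9))² - 0*(1 + 9))² = -7273 - 28*(72 + (0*10)² - 0*10)² = -7273 - 28*(72 + 0² - 18*0)² = -7273 - 28*(72 + 0 + 0)² = -7273 - 28*72² = -7273 - 28*5184 = -7273 - 1*145152 = -7273 - 145152 = -152425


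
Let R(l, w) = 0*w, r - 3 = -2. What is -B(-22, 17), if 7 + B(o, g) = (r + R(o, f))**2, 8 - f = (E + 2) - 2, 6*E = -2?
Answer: 6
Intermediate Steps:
r = 1 (r = 3 - 2 = 1)
E = -1/3 (E = (1/6)*(-2) = -1/3 ≈ -0.33333)
f = 25/3 (f = 8 - ((-1/3 + 2) - 2) = 8 - (5/3 - 2) = 8 - 1*(-1/3) = 8 + 1/3 = 25/3 ≈ 8.3333)
R(l, w) = 0
B(o, g) = -6 (B(o, g) = -7 + (1 + 0)**2 = -7 + 1**2 = -7 + 1 = -6)
-B(-22, 17) = -1*(-6) = 6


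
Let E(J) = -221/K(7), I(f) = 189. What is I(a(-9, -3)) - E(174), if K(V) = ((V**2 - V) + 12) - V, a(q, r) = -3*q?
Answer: 9104/47 ≈ 193.70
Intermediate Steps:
K(V) = 12 + V**2 - 2*V (K(V) = (12 + V**2 - V) - V = 12 + V**2 - 2*V)
E(J) = -221/47 (E(J) = -221/(12 + 7**2 - 2*7) = -221/(12 + 49 - 14) = -221/47)
I(a(-9, -3)) - E(174) = 189 - 1*(-221/47) = 189 + 221/47 = 9104/47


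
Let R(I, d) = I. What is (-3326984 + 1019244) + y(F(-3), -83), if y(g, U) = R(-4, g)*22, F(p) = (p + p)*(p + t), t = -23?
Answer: -2307828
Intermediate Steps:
F(p) = 2*p*(-23 + p) (F(p) = (p + p)*(p - 23) = (2*p)*(-23 + p) = 2*p*(-23 + p))
y(g, U) = -88 (y(g, U) = -4*22 = -88)
(-3326984 + 1019244) + y(F(-3), -83) = (-3326984 + 1019244) - 88 = -2307740 - 88 = -2307828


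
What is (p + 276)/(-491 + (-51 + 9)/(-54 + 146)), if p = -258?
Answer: -828/22607 ≈ -0.036626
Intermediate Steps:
(p + 276)/(-491 + (-51 + 9)/(-54 + 146)) = (-258 + 276)/(-491 + (-51 + 9)/(-54 + 146)) = 18/(-491 - 42/92) = 18/(-491 - 42*1/92) = 18/(-491 - 21/46) = 18/(-22607/46) = 18*(-46/22607) = -828/22607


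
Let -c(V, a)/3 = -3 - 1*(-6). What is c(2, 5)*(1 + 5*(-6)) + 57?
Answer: 318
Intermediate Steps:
c(V, a) = -9 (c(V, a) = -3*(-3 - 1*(-6)) = -3*(-3 + 6) = -3*3 = -9)
c(2, 5)*(1 + 5*(-6)) + 57 = -9*(1 + 5*(-6)) + 57 = -9*(1 - 30) + 57 = -9*(-29) + 57 = 261 + 57 = 318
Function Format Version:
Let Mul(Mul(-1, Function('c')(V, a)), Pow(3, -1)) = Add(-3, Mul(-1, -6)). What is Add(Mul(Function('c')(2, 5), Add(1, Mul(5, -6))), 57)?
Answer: 318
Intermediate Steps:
Function('c')(V, a) = -9 (Function('c')(V, a) = Mul(-3, Add(-3, Mul(-1, -6))) = Mul(-3, Add(-3, 6)) = Mul(-3, 3) = -9)
Add(Mul(Function('c')(2, 5), Add(1, Mul(5, -6))), 57) = Add(Mul(-9, Add(1, Mul(5, -6))), 57) = Add(Mul(-9, Add(1, -30)), 57) = Add(Mul(-9, -29), 57) = Add(261, 57) = 318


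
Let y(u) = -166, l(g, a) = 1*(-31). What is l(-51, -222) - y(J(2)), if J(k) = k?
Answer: 135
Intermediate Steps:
l(g, a) = -31
l(-51, -222) - y(J(2)) = -31 - 1*(-166) = -31 + 166 = 135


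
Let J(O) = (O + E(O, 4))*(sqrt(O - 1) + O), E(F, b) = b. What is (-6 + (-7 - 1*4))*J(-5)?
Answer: -85 + 17*I*sqrt(6) ≈ -85.0 + 41.641*I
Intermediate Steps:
J(O) = (4 + O)*(O + sqrt(-1 + O)) (J(O) = (O + 4)*(sqrt(O - 1) + O) = (4 + O)*(sqrt(-1 + O) + O) = (4 + O)*(O + sqrt(-1 + O)))
(-6 + (-7 - 1*4))*J(-5) = (-6 + (-7 - 1*4))*((-5)**2 + 4*(-5) + 4*sqrt(-1 - 5) - 5*sqrt(-1 - 5)) = (-6 + (-7 - 4))*(25 - 20 + 4*sqrt(-6) - 5*I*sqrt(6)) = (-6 - 11)*(25 - 20 + 4*(I*sqrt(6)) - 5*I*sqrt(6)) = -17*(25 - 20 + 4*I*sqrt(6) - 5*I*sqrt(6)) = -17*(5 - I*sqrt(6)) = -85 + 17*I*sqrt(6)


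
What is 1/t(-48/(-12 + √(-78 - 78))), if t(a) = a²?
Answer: (6 - I*√39)²/576 ≈ -0.0052083 - 0.1301*I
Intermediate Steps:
1/t(-48/(-12 + √(-78 - 78))) = 1/((-48/(-12 + √(-78 - 78)))²) = 1/((-48/(-12 + √(-156)))²) = 1/((-48/(-12 + 2*I*√39))²) = 1/(2304/(-12 + 2*I*√39)²) = (-12 + 2*I*√39)²/2304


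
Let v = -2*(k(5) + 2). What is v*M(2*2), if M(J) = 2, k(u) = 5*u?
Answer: -108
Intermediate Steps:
v = -54 (v = -2*(5*5 + 2) = -2*(25 + 2) = -2*27 = -54)
v*M(2*2) = -54*2 = -108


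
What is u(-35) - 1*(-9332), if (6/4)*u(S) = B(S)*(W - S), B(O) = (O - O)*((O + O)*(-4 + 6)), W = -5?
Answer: 9332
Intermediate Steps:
B(O) = 0 (B(O) = 0*((2*O)*2) = 0*(4*O) = 0)
u(S) = 0 (u(S) = 2*(0*(-5 - S))/3 = (2/3)*0 = 0)
u(-35) - 1*(-9332) = 0 - 1*(-9332) = 0 + 9332 = 9332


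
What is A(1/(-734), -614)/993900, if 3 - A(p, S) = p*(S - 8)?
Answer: 79/36476130 ≈ 2.1658e-6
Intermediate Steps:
A(p, S) = 3 - p*(-8 + S) (A(p, S) = 3 - p*(S - 8) = 3 - p*(-8 + S))
A(1/(-734), -614)/993900 = (3 + 8/(-734) - 1*(-614)/(-734))/993900 = (3 + 8*(-1/734) - 1*(-614)*(-1/734))*(1/993900) = (3 - 4/367 - 307/367)*(1/993900) = (790/367)*(1/993900) = 79/36476130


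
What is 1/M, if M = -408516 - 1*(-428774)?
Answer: 1/20258 ≈ 4.9363e-5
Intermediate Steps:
M = 20258 (M = -408516 + 428774 = 20258)
1/M = 1/20258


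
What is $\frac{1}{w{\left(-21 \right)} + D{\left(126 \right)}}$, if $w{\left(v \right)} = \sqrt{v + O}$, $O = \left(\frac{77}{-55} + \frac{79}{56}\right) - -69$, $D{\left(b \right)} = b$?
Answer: $\frac{11760}{1477279} - \frac{2 \sqrt{941010}}{4431837} \approx 0.0075228$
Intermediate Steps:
$O = \frac{19323}{280}$ ($O = \left(77 \left(- \frac{1}{55}\right) + 79 \cdot \frac{1}{56}\right) + 69 = \left(- \frac{7}{5} + \frac{79}{56}\right) + 69 = \frac{3}{280} + 69 = \frac{19323}{280} \approx 69.011$)
$w{\left(v \right)} = \sqrt{\frac{19323}{280} + v}$ ($w{\left(v \right)} = \sqrt{v + \frac{19323}{280}} = \sqrt{\frac{19323}{280} + v}$)
$\frac{1}{w{\left(-21 \right)} + D{\left(126 \right)}} = \frac{1}{\frac{\sqrt{1352610 + 19600 \left(-21\right)}}{140} + 126} = \frac{1}{\frac{\sqrt{1352610 - 411600}}{140} + 126} = \frac{1}{\frac{\sqrt{941010}}{140} + 126} = \frac{1}{126 + \frac{\sqrt{941010}}{140}}$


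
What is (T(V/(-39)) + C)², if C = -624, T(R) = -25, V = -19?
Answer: 421201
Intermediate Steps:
(T(V/(-39)) + C)² = (-25 - 624)² = (-649)² = 421201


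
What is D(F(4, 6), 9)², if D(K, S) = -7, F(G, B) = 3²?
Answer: 49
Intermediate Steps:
F(G, B) = 9
D(F(4, 6), 9)² = (-7)² = 49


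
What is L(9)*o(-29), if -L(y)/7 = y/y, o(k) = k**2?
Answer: -5887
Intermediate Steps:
L(y) = -7 (L(y) = -7*y/y = -7*1 = -7)
L(9)*o(-29) = -7*(-29)**2 = -7*841 = -5887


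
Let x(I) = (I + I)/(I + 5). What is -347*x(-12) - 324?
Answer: -10596/7 ≈ -1513.7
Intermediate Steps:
x(I) = 2*I/(5 + I) (x(I) = (2*I)/(5 + I) = 2*I/(5 + I))
-347*x(-12) - 324 = -694*(-12)/(5 - 12) - 324 = -694*(-12)/(-7) - 324 = -694*(-12)*(-1)/7 - 324 = -347*24/7 - 324 = -8328/7 - 324 = -10596/7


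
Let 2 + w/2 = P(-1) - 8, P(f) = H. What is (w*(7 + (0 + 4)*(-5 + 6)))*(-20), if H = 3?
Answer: 3080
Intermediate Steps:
P(f) = 3
w = -14 (w = -4 + 2*(3 - 8) = -4 + 2*(-5) = -4 - 10 = -14)
(w*(7 + (0 + 4)*(-5 + 6)))*(-20) = -14*(7 + (0 + 4)*(-5 + 6))*(-20) = -14*(7 + 4*1)*(-20) = -14*(7 + 4)*(-20) = -14*11*(-20) = -154*(-20) = 3080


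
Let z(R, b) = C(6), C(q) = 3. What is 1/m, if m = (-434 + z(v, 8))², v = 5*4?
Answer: 1/185761 ≈ 5.3833e-6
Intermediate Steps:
v = 20
z(R, b) = 3
m = 185761 (m = (-434 + 3)² = (-431)² = 185761)
1/m = 1/185761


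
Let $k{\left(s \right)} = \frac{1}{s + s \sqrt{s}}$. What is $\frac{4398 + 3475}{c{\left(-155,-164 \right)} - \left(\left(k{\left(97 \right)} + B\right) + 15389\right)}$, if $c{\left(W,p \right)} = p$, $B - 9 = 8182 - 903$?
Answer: $- \frac{162431428894271}{471243014090029} + \frac{763681 \sqrt{97}}{471243014090029} \approx -0.34469$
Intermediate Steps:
$B = 7288$ ($B = 9 + \left(8182 - 903\right) = 9 + 7279 = 7288$)
$k{\left(s \right)} = \frac{1}{s + s^{\frac{3}{2}}}$
$\frac{4398 + 3475}{c{\left(-155,-164 \right)} - \left(\left(k{\left(97 \right)} + B\right) + 15389\right)} = \frac{4398 + 3475}{-164 - \left(\left(\frac{1}{97 + 97^{\frac{3}{2}}} + 7288\right) + 15389\right)} = \frac{7873}{-164 - \left(\left(\frac{1}{97 + 97 \sqrt{97}} + 7288\right) + 15389\right)} = \frac{7873}{-164 - \left(\left(7288 + \frac{1}{97 + 97 \sqrt{97}}\right) + 15389\right)} = \frac{7873}{-164 - \left(22677 + \frac{1}{97 + 97 \sqrt{97}}\right)} = \frac{7873}{-22841 - \frac{1}{97 + 97 \sqrt{97}}}$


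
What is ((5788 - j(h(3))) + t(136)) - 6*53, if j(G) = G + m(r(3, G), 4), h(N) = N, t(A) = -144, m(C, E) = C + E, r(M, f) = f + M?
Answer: 5313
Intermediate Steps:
r(M, f) = M + f
j(G) = 7 + 2*G (j(G) = G + ((3 + G) + 4) = G + (7 + G) = 7 + 2*G)
((5788 - j(h(3))) + t(136)) - 6*53 = ((5788 - (7 + 2*3)) - 144) - 6*53 = ((5788 - (7 + 6)) - 144) - 318 = ((5788 - 1*13) - 144) - 318 = ((5788 - 13) - 144) - 318 = (5775 - 144) - 318 = 5631 - 318 = 5313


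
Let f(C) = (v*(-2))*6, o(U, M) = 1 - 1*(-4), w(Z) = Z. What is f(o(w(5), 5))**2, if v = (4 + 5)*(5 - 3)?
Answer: 46656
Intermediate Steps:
v = 18 (v = 9*2 = 18)
o(U, M) = 5 (o(U, M) = 1 + 4 = 5)
f(C) = -216 (f(C) = (18*(-2))*6 = -36*6 = -216)
f(o(w(5), 5))**2 = (-216)**2 = 46656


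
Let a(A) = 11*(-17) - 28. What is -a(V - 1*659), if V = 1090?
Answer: 215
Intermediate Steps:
a(A) = -215 (a(A) = -187 - 28 = -215)
-a(V - 1*659) = -1*(-215) = 215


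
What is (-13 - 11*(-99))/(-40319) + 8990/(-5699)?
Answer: -368599934/229777981 ≈ -1.6042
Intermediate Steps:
(-13 - 11*(-99))/(-40319) + 8990/(-5699) = (-13 + 1089)*(-1/40319) + 8990*(-1/5699) = 1076*(-1/40319) - 8990/5699 = -1076/40319 - 8990/5699 = -368599934/229777981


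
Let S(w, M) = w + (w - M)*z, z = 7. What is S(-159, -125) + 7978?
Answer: 7581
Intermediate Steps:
S(w, M) = -7*M + 8*w (S(w, M) = w + (w - M)*7 = w + (-7*M + 7*w) = -7*M + 8*w)
S(-159, -125) + 7978 = (-7*(-125) + 8*(-159)) + 7978 = (875 - 1272) + 7978 = -397 + 7978 = 7581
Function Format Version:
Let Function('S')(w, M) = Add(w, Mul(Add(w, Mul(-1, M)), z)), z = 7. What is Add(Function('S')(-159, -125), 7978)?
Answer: 7581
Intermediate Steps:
Function('S')(w, M) = Add(Mul(-7, M), Mul(8, w)) (Function('S')(w, M) = Add(w, Mul(Add(w, Mul(-1, M)), 7)) = Add(w, Add(Mul(-7, M), Mul(7, w))) = Add(Mul(-7, M), Mul(8, w)))
Add(Function('S')(-159, -125), 7978) = Add(Add(Mul(-7, -125), Mul(8, -159)), 7978) = Add(Add(875, -1272), 7978) = Add(-397, 7978) = 7581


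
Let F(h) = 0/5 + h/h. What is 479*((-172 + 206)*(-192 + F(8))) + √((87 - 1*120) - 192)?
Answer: -3110626 + 15*I ≈ -3.1106e+6 + 15.0*I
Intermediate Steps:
F(h) = 1 (F(h) = 0*(⅕) + 1 = 0 + 1 = 1)
479*((-172 + 206)*(-192 + F(8))) + √((87 - 1*120) - 192) = 479*((-172 + 206)*(-192 + 1)) + √((87 - 1*120) - 192) = 479*(34*(-191)) + √((87 - 120) - 192) = 479*(-6494) + √(-33 - 192) = -3110626 + √(-225) = -3110626 + 15*I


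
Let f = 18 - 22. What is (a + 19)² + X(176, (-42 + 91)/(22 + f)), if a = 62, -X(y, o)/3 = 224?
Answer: 5889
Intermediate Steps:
f = -4
X(y, o) = -672 (X(y, o) = -3*224 = -672)
(a + 19)² + X(176, (-42 + 91)/(22 + f)) = (62 + 19)² - 672 = 81² - 672 = 6561 - 672 = 5889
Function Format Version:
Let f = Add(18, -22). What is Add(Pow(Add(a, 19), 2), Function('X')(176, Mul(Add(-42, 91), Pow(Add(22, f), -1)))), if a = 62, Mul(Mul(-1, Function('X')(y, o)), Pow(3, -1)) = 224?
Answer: 5889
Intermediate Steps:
f = -4
Function('X')(y, o) = -672 (Function('X')(y, o) = Mul(-3, 224) = -672)
Add(Pow(Add(a, 19), 2), Function('X')(176, Mul(Add(-42, 91), Pow(Add(22, f), -1)))) = Add(Pow(Add(62, 19), 2), -672) = Add(Pow(81, 2), -672) = Add(6561, -672) = 5889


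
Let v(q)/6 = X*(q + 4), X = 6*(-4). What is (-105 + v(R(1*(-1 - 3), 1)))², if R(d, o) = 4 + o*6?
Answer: 4498641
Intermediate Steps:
X = -24
R(d, o) = 4 + 6*o
v(q) = -576 - 144*q (v(q) = 6*(-24*(q + 4)) = 6*(-24*(4 + q)) = 6*(-96 - 24*q) = -576 - 144*q)
(-105 + v(R(1*(-1 - 3), 1)))² = (-105 + (-576 - 144*(4 + 6*1)))² = (-105 + (-576 - 144*(4 + 6)))² = (-105 + (-576 - 144*10))² = (-105 + (-576 - 1440))² = (-105 - 2016)² = (-2121)² = 4498641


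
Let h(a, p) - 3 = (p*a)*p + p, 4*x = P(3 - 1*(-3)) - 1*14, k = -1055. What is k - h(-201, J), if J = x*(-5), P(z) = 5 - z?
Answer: 1113397/16 ≈ 69587.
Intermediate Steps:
x = -15/4 (x = ((5 - (3 - 1*(-3))) - 1*14)/4 = ((5 - (3 + 3)) - 14)/4 = ((5 - 1*6) - 14)/4 = ((5 - 6) - 14)/4 = (-1 - 14)/4 = (¼)*(-15) = -15/4 ≈ -3.7500)
J = 75/4 (J = -15/4*(-5) = 75/4 ≈ 18.750)
h(a, p) = 3 + p + a*p² (h(a, p) = 3 + ((p*a)*p + p) = 3 + ((a*p)*p + p) = 3 + (a*p² + p) = 3 + (p + a*p²) = 3 + p + a*p²)
k - h(-201, J) = -1055 - (3 + 75/4 - 201*(75/4)²) = -1055 - (3 + 75/4 - 201*5625/16) = -1055 - (3 + 75/4 - 1130625/16) = -1055 - 1*(-1130277/16) = -1055 + 1130277/16 = 1113397/16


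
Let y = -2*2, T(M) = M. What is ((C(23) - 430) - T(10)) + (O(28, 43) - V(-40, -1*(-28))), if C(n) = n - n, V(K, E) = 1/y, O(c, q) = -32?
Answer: -1887/4 ≈ -471.75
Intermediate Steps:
y = -4
V(K, E) = -¼ (V(K, E) = 1/(-4) = -¼)
C(n) = 0
((C(23) - 430) - T(10)) + (O(28, 43) - V(-40, -1*(-28))) = ((0 - 430) - 1*10) + (-32 - 1*(-¼)) = (-430 - 10) + (-32 + ¼) = -440 - 127/4 = -1887/4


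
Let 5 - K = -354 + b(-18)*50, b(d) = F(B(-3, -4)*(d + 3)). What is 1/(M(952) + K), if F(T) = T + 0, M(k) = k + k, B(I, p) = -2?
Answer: 1/763 ≈ 0.0013106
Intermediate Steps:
M(k) = 2*k
F(T) = T
b(d) = -6 - 2*d (b(d) = -2*(d + 3) = -2*(3 + d) = -6 - 2*d)
K = -1141 (K = 5 - (-354 + (-6 - 2*(-18))*50) = 5 - (-354 + (-6 + 36)*50) = 5 - (-354 + 30*50) = 5 - (-354 + 1500) = 5 - 1*1146 = 5 - 1146 = -1141)
1/(M(952) + K) = 1/(2*952 - 1141) = 1/(1904 - 1141) = 1/763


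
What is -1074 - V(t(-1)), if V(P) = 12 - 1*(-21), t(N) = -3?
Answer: -1107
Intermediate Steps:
V(P) = 33 (V(P) = 12 + 21 = 33)
-1074 - V(t(-1)) = -1074 - 1*33 = -1074 - 33 = -1107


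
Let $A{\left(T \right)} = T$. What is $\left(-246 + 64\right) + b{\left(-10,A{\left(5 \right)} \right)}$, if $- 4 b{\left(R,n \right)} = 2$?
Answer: $- \frac{365}{2} \approx -182.5$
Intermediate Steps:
$b{\left(R,n \right)} = - \frac{1}{2}$ ($b{\left(R,n \right)} = \left(- \frac{1}{4}\right) 2 = - \frac{1}{2}$)
$\left(-246 + 64\right) + b{\left(-10,A{\left(5 \right)} \right)} = \left(-246 + 64\right) - \frac{1}{2} = -182 - \frac{1}{2} = - \frac{365}{2}$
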